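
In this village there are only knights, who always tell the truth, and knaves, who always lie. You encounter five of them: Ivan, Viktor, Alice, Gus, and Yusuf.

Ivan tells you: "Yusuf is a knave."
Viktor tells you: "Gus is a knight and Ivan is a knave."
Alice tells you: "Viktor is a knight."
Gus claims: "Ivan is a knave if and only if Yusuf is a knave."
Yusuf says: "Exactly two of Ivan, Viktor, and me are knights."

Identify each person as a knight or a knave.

Consider Ivan. Suppose Ivan is a knave.
Then no assignment of the remaining roles makes every statement match its speaker's type — contradiction.
So Ivan is a knight.
With that fixed, Viktor's statement is false, so Viktor is a knave.
With that fixed, Alice's statement is false, so Alice is a knave.
Consider Gus. Suppose Gus is a knight.
Then no assignment of the remaining roles makes every statement match its speaker's type — contradiction.
So Gus is a knave.
Consider Yusuf. Suppose Yusuf is a knight.
Then Ivan's statement comes out false, contradicting Ivan being a knight.
So Yusuf is a knave.

Ivan: knight, Viktor: knave, Alice: knave, Gus: knave, Yusuf: knave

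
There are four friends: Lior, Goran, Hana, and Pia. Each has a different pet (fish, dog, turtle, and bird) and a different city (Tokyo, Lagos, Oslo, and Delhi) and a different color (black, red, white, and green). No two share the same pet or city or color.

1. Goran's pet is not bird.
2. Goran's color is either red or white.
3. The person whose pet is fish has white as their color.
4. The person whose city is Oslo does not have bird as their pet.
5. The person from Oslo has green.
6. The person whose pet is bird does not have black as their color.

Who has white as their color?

Goran

With clues 1–6, Hana, Lior, and Pia are impossible for the one with color white.
That leaves Goran.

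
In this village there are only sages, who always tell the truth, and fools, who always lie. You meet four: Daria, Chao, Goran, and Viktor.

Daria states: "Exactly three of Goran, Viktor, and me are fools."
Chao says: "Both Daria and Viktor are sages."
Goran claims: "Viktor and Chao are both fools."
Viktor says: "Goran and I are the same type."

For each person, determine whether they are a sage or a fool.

Daria: fool, Chao: fool, Goran: sage, Viktor: fool

Consider Daria. Suppose Daria is a sage.
Then Daria's own statement would have to be true, but it can't be — contradiction.
So Daria is a fool.
With that fixed, Chao's statement is false, so Chao is a fool.
Consider Goran. Suppose Goran is a fool.
Then whichever role Viktor has, Viktor's statement has the wrong truth value — contradiction.
So Goran is a sage.
Consider Viktor. Suppose Viktor is a sage.
Then Goran's statement comes out false, contradicting Goran being a sage.
So Viktor is a fool.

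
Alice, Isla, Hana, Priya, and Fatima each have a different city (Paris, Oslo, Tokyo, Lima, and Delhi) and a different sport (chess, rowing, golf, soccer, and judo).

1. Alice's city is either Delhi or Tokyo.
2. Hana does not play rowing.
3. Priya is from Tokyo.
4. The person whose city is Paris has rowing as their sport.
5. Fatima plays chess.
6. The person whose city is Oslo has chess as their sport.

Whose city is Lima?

Clue 1 rules out Alice for the one with city Lima.
With clues 1–3, Priya is impossible for the one with city Lima.
With clues 1–5, Isla is impossible for the one with city Lima.
With clues 1–6, Fatima is impossible for the one with city Lima.
That leaves Hana.

Hana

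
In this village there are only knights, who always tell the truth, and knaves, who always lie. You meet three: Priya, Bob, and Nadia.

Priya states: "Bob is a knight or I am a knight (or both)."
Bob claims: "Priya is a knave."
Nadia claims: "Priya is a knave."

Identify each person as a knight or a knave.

Priya: knight, Bob: knave, Nadia: knave

Consider Priya. Suppose Priya is a knave.
Then no assignment of the remaining roles makes every statement match its speaker's type — contradiction.
So Priya is a knight.
With that fixed, Bob's statement is false, so Bob is a knave.
With that fixed, Nadia's statement is false, so Nadia is a knave.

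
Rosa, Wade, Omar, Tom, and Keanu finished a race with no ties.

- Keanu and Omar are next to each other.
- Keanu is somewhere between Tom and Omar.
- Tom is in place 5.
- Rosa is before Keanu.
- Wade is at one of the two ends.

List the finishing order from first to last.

Wade, Rosa, Omar, Keanu, Tom

From clues 1–2: Keanu is in {2,3,4}.
From clues 1–3: Tom → place 5.
From clues 1–4: Rosa is in {1,2}.
From clues 1–5: Wade → place 1, Rosa → place 2, Omar → place 3, Keanu → place 4.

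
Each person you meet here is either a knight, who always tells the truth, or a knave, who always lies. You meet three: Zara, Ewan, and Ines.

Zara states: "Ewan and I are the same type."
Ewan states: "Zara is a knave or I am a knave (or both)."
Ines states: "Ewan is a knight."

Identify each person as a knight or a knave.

Zara: knave, Ewan: knight, Ines: knight

Consider Zara. Suppose Zara is a knight.
Then whichever role Ewan has, Ewan's statement has the wrong truth value — contradiction.
So Zara is a knave.
With that fixed, Ewan's statement is true, so Ewan is a knight.
With that fixed, Ines's statement is true, so Ines is a knight.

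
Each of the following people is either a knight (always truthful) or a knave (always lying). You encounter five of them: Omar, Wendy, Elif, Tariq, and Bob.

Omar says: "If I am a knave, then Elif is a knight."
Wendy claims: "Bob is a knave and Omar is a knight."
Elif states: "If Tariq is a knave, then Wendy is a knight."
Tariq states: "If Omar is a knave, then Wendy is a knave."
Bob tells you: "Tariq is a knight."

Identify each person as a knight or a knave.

Consider Omar. Suppose Omar is a knave.
Then no assignment of the remaining roles makes every statement match its speaker's type — contradiction.
So Omar is a knight.
With that fixed, Tariq's statement is true, so Tariq is a knight.
With that fixed, Bob's statement is true, so Bob is a knight.
With that fixed, Wendy's statement is false, so Wendy is a knave.
With that fixed, Elif's statement is true, so Elif is a knight.

Omar: knight, Wendy: knave, Elif: knight, Tariq: knight, Bob: knight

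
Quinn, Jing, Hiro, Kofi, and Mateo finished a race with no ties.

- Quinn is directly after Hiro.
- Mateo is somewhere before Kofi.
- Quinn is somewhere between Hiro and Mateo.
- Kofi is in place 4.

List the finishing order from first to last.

Hiro, Quinn, Mateo, Kofi, Jing

From clue 1: Quinn is in {2,3,4,5}.
From clues 1–3: Quinn is in {2,3}.
From clues 1–4: Hiro → place 1, Quinn → place 2, Mateo → place 3, Kofi → place 4, Jing → place 5.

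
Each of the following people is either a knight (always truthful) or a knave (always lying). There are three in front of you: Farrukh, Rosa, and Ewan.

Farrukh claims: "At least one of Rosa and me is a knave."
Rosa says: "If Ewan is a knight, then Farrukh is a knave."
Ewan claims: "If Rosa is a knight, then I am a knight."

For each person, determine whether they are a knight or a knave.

Farrukh: knight, Rosa: knave, Ewan: knight

Consider Farrukh. Suppose Farrukh is a knave.
Then Farrukh's own statement would have to be false, but it can't be — contradiction.
So Farrukh is a knight.
Consider Rosa. Suppose Rosa is a knight.
Then Farrukh's statement comes out false, contradicting Farrukh being a knight.
So Rosa is a knave.
With that fixed, Ewan's statement is true, so Ewan is a knight.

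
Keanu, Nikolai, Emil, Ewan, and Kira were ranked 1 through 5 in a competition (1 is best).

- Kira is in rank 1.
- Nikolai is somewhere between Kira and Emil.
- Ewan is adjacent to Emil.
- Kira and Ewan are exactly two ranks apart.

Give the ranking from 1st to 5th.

Kira, Nikolai, Ewan, Emil, Keanu

From clue 1: Kira → rank 1.
From clues 1–2: Nikolai is in {2,3,4}.
From clues 1–3: Nikolai is in {2,3}.
From clues 1–4: Nikolai → rank 2, Ewan → rank 3, Emil → rank 4, Keanu → rank 5.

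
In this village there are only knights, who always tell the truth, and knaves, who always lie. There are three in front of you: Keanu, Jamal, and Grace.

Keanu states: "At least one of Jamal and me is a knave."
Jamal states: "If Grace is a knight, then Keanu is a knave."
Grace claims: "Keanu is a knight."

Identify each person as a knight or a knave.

Keanu: knight, Jamal: knave, Grace: knight

Consider Keanu. Suppose Keanu is a knave.
Then Keanu's own statement would have to be false, but it can't be — contradiction.
So Keanu is a knight.
With that fixed, Grace's statement is true, so Grace is a knight.
With that fixed, Jamal's statement is false, so Jamal is a knave.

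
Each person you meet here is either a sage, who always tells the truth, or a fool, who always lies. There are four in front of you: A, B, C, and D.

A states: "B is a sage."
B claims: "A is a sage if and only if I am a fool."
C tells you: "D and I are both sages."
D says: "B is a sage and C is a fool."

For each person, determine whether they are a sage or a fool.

Consider A. Suppose A is a sage.
Then whichever role B has, B's statement has the wrong truth value — contradiction.
So A is a fool.
Consider B. Suppose B is a sage.
Then A's statement comes out true, contradicting A being a fool.
So B is a fool.
With that fixed, D's statement is false, so D is a fool.
With that fixed, C's statement is false, so C is a fool.

A: fool, B: fool, C: fool, D: fool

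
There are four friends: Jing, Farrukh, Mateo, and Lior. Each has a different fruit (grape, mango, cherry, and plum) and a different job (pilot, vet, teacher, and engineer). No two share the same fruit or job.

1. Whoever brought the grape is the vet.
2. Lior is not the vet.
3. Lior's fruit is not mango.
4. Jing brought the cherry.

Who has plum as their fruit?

Lior

With clues 1–4, Farrukh, Jing, and Mateo are impossible for the one with fruit plum.
That leaves Lior.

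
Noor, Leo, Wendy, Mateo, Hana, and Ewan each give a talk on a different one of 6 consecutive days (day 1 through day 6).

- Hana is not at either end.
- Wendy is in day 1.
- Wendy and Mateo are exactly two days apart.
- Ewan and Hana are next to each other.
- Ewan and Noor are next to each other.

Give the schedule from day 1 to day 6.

Wendy, Leo, Mateo, Hana, Ewan, Noor

From clue 1: Hana is in {2,3,4,5}.
From clues 1–2: Wendy → day 1.
From clues 1–3: Mateo → day 3.
From clues 1–4: Hana is in {4,5}.
From clues 1–5: Leo → day 2, Hana → day 4, Ewan → day 5, Noor → day 6.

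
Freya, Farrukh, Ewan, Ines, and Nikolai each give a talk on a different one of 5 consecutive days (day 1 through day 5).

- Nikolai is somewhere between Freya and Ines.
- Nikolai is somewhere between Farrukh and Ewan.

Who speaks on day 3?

With clues 1–2, Ewan, Farrukh, Freya, and Ines are ruled out for day 3.
So day 3 is Nikolai.

Nikolai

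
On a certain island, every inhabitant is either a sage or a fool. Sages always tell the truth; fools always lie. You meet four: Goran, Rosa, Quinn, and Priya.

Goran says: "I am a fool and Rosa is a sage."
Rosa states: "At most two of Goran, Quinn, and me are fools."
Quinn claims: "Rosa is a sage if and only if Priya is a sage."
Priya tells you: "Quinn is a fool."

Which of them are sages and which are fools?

Goran: fool, Rosa: fool, Quinn: fool, Priya: sage

Consider Goran. Suppose Goran is a sage.
Then Goran's own statement would have to be true, but it can't be — contradiction.
So Goran is a fool.
Consider Rosa. Suppose Rosa is a sage.
Then Goran's statement comes out true, contradicting Goran being a fool.
So Rosa is a fool.
Consider Quinn. Suppose Quinn is a sage.
Then Rosa's statement comes out true, contradicting Rosa being a fool.
So Quinn is a fool.
With that fixed, Priya's statement is true, so Priya is a sage.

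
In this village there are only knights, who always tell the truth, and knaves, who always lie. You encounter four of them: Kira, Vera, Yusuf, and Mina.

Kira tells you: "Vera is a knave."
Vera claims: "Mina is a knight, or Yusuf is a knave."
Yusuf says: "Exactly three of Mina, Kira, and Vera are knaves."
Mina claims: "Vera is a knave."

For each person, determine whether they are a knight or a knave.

Kira: knave, Vera: knight, Yusuf: knave, Mina: knave

Consider Kira. Suppose Kira is a knight.
Then no assignment of the remaining roles makes every statement match its speaker's type — contradiction.
So Kira is a knave.
Consider Vera. Suppose Vera is a knave.
Then Kira's statement comes out true, contradicting Kira being a knave.
So Vera is a knight.
With that fixed, Yusuf's statement is false, so Yusuf is a knave.
With that fixed, Mina's statement is false, so Mina is a knave.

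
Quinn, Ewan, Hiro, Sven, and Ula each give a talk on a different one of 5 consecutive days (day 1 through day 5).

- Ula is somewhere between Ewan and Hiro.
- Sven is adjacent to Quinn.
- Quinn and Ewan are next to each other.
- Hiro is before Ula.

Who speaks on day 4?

Quinn

With clues 1–2, Ewan and Hiro are ruled out for day 4.
With clues 1–3, Sven is ruled out for day 4.
With clues 1–4, Ula is ruled out for day 4.
So day 4 is Quinn.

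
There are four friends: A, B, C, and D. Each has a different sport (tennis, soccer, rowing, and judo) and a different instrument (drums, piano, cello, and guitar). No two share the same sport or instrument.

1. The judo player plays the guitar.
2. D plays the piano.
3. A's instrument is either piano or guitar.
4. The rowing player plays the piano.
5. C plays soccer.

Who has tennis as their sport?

With clues 1–3, A is impossible for the one with sport tennis.
With clues 1–4, D is impossible for the one with sport tennis.
With clues 1–5, C is impossible for the one with sport tennis.
That leaves B.

B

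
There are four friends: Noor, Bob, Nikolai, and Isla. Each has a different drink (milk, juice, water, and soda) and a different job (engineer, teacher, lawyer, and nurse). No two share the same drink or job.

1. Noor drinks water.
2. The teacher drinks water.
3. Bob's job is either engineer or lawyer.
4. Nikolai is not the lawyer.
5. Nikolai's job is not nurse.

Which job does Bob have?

With clues 1–2, teacher is impossible for Bob's job.
With clues 1–3, nurse is impossible for Bob's job.
With clues 1–5, engineer is impossible for Bob's job.
That leaves lawyer.

lawyer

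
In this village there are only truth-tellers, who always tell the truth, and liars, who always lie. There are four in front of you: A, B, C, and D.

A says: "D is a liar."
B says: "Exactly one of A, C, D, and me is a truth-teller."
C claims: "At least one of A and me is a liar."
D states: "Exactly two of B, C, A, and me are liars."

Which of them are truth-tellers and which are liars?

A: liar, B: liar, C: truth-teller, D: truth-teller

Consider A. Suppose A is a truth-teller.
Then whichever role C has, C's statement has the wrong truth value — contradiction.
So A is a liar.
With that fixed, C's statement is true, so C is a truth-teller.
Consider B. Suppose B is a truth-teller.
Then B's own statement would have to be true, but it can't be — contradiction.
So B is a liar.
Consider D. Suppose D is a liar.
Then A's statement comes out true, contradicting A being a liar.
So D is a truth-teller.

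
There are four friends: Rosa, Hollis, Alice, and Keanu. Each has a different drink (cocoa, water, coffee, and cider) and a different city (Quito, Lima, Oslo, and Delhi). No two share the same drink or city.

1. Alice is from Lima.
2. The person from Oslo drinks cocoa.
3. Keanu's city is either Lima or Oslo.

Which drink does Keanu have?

With clues 1–3, cider, coffee, and water are impossible for Keanu's drink.
That leaves cocoa.

cocoa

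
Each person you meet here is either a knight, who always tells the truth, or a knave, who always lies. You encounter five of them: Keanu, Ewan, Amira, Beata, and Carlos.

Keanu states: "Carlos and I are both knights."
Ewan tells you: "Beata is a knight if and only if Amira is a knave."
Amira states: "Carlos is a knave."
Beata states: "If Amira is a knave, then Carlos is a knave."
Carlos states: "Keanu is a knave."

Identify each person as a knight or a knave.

Keanu: knave, Ewan: knave, Amira: knave, Beata: knave, Carlos: knight

Consider Keanu. Suppose Keanu is a knight.
Then no assignment of the remaining roles makes every statement match its speaker's type — contradiction.
So Keanu is a knave.
With that fixed, Carlos's statement is true, so Carlos is a knight.
With that fixed, Amira's statement is false, so Amira is a knave.
With that fixed, Beata's statement is false, so Beata is a knave.
With that fixed, Ewan's statement is false, so Ewan is a knave.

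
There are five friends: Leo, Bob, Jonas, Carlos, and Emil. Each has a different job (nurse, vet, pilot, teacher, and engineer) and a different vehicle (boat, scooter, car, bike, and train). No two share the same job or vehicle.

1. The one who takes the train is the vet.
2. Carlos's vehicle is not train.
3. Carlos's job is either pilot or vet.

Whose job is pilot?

Carlos

With clues 1–3, Bob, Emil, Jonas, and Leo are impossible for the one with job pilot.
That leaves Carlos.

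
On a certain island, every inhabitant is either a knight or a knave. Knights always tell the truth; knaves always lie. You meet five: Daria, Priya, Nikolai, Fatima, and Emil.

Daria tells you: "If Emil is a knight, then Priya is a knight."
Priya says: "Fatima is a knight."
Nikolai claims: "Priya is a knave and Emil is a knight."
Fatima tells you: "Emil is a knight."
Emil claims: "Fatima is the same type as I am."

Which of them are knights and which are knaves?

Daria: knight, Priya: knight, Nikolai: knave, Fatima: knight, Emil: knight

Consider Daria. Suppose Daria is a knave.
Then no assignment of the remaining roles makes every statement match its speaker's type — contradiction.
So Daria is a knight.
Consider Priya. Suppose Priya is a knave.
Then no assignment of the remaining roles makes every statement match its speaker's type — contradiction.
So Priya is a knight.
With that fixed, Nikolai's statement is false, so Nikolai is a knave.
Consider Fatima. Suppose Fatima is a knave.
Then Priya's statement comes out false, contradicting Priya being a knight.
So Fatima is a knight.
Consider Emil. Suppose Emil is a knave.
Then Fatima's statement comes out false, contradicting Fatima being a knight.
So Emil is a knight.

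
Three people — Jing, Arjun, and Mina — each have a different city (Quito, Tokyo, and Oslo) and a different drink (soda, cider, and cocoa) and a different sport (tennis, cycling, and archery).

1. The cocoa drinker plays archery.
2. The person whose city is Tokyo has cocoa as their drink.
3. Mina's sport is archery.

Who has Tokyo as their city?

With clues 1–3, Arjun and Jing are impossible for the one with city Tokyo.
That leaves Mina.

Mina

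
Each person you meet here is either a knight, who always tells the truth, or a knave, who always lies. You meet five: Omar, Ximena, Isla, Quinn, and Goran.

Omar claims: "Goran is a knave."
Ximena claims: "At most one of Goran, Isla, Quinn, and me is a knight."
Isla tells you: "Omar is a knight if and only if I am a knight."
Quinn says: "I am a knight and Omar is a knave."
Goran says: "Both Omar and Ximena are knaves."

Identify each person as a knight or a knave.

Consider Omar. Suppose Omar is a knave.
Then whichever role Isla has, Isla's statement has the wrong truth value — contradiction.
So Omar is a knight.
With that fixed, Quinn's statement is false, so Quinn is a knave.
With that fixed, Goran's statement is false, so Goran is a knave.
Consider Ximena. Suppose Ximena is a knave.
Then Ximena's own statement would have to be false, but it can't be — contradiction.
So Ximena is a knight.
Consider Isla. Suppose Isla is a knight.
Then Ximena's statement comes out false, contradicting Ximena being a knight.
So Isla is a knave.

Omar: knight, Ximena: knight, Isla: knave, Quinn: knave, Goran: knave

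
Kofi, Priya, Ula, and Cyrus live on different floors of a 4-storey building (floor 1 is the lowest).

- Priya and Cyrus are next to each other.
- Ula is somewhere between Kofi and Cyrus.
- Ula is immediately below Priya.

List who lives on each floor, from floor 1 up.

From clues 1–2: Kofi is in {1,4}.
From clues 1–3: Kofi → floor 1, Ula → floor 2, Priya → floor 3, Cyrus → floor 4.

Kofi, Ula, Priya, Cyrus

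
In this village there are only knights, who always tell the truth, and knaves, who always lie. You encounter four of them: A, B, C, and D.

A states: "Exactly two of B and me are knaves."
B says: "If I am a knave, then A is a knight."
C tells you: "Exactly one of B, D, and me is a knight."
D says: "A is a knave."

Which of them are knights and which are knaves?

A: knave, B: knight, C: knave, D: knight

Consider A. Suppose A is a knight.
Then A's own statement would have to be true, but it can't be — contradiction.
So A is a knave.
With that fixed, D's statement is true, so D is a knight.
Consider B. Suppose B is a knave.
Then A's statement comes out true, contradicting A being a knave.
So B is a knight.
With that fixed, C's statement is false, so C is a knave.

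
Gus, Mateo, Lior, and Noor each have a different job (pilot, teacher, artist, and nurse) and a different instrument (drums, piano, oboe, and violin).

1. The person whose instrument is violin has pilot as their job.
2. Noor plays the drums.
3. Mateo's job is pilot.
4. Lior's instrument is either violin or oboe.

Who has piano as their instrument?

Gus

With clues 1–2, Noor is impossible for the one with instrument piano.
With clues 1–3, Mateo is impossible for the one with instrument piano.
With clues 1–4, Lior is impossible for the one with instrument piano.
That leaves Gus.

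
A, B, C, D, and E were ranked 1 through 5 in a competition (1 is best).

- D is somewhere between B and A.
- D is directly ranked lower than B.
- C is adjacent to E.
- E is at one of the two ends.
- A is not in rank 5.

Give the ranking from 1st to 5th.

From clue 1: D is in {2,3,4}.
From clues 1–2: A is in {3,4,5}.
From clues 1–3: A is in {3,5}.
From clues 1–5: B → rank 1, D → rank 2, A → rank 3, C → rank 4, E → rank 5.

B, D, A, C, E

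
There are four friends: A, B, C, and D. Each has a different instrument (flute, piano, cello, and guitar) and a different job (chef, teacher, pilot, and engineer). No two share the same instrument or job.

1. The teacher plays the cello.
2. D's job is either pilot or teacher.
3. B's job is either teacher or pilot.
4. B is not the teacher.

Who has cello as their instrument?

D

With clues 1–3, A and C are impossible for the one with instrument cello.
With clues 1–4, B is impossible for the one with instrument cello.
That leaves D.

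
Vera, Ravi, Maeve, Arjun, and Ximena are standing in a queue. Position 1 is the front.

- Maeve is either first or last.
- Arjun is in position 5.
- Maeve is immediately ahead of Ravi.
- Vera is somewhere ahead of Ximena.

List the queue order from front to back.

From clue 1: Maeve is in {1,5}.
From clues 1–2: Maeve → position 1, Arjun → position 5.
From clues 1–3: Ravi → position 2.
From clues 1–4: Vera → position 3, Ximena → position 4.

Maeve, Ravi, Vera, Ximena, Arjun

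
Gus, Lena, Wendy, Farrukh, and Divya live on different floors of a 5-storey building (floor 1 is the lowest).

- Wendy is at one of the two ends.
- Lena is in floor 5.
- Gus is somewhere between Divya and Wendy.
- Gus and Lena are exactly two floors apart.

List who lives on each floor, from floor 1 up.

Wendy, Farrukh, Gus, Divya, Lena

From clue 1: Wendy is in {1,5}.
From clues 1–2: Wendy → floor 1, Lena → floor 5.
From clues 1–3: Gus is in {2,3}.
From clues 1–4: Farrukh → floor 2, Gus → floor 3, Divya → floor 4.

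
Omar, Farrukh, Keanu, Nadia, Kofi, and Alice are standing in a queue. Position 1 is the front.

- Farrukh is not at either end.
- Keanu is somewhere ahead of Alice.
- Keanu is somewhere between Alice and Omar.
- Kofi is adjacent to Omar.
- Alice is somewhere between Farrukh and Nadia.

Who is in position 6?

Nadia

With clue 1, Farrukh is ruled out for position 6.
With clues 1–2, Keanu is ruled out for position 6.
With clues 1–3, Omar is ruled out for position 6.
With clues 1–4, Kofi is ruled out for position 6.
With clues 1–5, Alice is ruled out for position 6.
So position 6 is Nadia.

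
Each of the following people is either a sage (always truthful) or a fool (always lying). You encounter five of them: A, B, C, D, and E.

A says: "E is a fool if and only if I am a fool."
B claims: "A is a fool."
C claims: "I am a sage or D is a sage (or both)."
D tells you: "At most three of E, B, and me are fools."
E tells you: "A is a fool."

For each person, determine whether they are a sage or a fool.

Regardless of anyone's role, D's statement is true, so D is a sage.
With that fixed, C's statement is true, so C is a sage.
Consider A. Suppose A is a sage.
Then no assignment of the remaining roles makes every statement match its speaker's type — contradiction.
So A is a fool.
With that fixed, B's statement is true, so B is a sage.
With that fixed, E's statement is true, so E is a sage.

A: fool, B: sage, C: sage, D: sage, E: sage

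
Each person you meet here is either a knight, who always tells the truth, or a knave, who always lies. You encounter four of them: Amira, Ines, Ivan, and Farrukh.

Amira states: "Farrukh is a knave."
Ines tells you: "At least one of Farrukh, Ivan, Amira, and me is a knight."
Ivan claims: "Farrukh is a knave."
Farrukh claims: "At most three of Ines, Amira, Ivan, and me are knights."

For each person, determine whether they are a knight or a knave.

Amira: knave, Ines: knight, Ivan: knave, Farrukh: knight

Consider Amira. Suppose Amira is a knight.
Then no assignment of the remaining roles makes every statement match its speaker's type — contradiction.
So Amira is a knave.
With that fixed, Farrukh's statement is true, so Farrukh is a knight.
With that fixed, Ines's statement is true, so Ines is a knight.
With that fixed, Ivan's statement is false, so Ivan is a knave.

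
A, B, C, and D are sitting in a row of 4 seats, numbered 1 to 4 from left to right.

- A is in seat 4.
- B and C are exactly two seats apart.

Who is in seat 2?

With clue 1, A is ruled out for seat 2.
With clues 1–2, B and C are ruled out for seat 2.
So seat 2 is D.

D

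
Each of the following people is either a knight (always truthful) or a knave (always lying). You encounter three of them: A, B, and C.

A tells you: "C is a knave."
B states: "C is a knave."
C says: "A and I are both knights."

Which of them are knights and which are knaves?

A: knight, B: knight, C: knave

Consider A. Suppose A is a knave.
Then no assignment of the remaining roles makes every statement match its speaker's type — contradiction.
So A is a knight.
Consider B. Suppose B is a knave.
Then no assignment of the remaining roles makes every statement match its speaker's type — contradiction.
So B is a knight.
Consider C. Suppose C is a knight.
Then A's statement comes out false, contradicting A being a knight.
So C is a knave.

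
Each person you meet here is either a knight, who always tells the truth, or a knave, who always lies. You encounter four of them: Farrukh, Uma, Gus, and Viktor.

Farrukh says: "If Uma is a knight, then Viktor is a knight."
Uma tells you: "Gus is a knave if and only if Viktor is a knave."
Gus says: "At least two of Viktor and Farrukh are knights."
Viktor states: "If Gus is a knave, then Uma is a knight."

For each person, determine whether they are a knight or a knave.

Farrukh: knight, Uma: knight, Gus: knight, Viktor: knight

Consider Farrukh. Suppose Farrukh is a knave.
Then no assignment of the remaining roles makes every statement match its speaker's type — contradiction.
So Farrukh is a knight.
Consider Uma. Suppose Uma is a knave.
Then no assignment of the remaining roles makes every statement match its speaker's type — contradiction.
So Uma is a knight.
With that fixed, Viktor's statement is true, so Viktor is a knight.
With that fixed, Gus's statement is true, so Gus is a knight.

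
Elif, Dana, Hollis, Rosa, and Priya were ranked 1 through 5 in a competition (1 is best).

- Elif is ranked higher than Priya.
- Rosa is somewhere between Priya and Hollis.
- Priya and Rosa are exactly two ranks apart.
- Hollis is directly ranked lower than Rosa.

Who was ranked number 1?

With clue 1, Priya is ruled out for rank 1.
With clues 1–2, Rosa is ruled out for rank 1.
With clues 1–4, Dana and Hollis are ruled out for rank 1.
So rank 1 is Elif.

Elif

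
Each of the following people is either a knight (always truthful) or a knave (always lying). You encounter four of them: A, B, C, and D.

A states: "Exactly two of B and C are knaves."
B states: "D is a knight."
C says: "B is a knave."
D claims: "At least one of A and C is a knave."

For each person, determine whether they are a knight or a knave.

Consider A. Suppose A is a knight.
Then no assignment of the remaining roles makes every statement match its speaker's type — contradiction.
So A is a knave.
With that fixed, D's statement is true, so D is a knight.
With that fixed, B's statement is true, so B is a knight.
With that fixed, C's statement is false, so C is a knave.

A: knave, B: knight, C: knave, D: knight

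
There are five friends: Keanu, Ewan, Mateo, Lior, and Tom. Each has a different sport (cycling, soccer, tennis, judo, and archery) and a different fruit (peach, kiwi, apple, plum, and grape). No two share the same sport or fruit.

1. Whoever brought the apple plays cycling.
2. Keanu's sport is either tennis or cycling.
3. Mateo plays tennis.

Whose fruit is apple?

Keanu

With clues 1–3, Ewan, Lior, Mateo, and Tom are impossible for the one with fruit apple.
That leaves Keanu.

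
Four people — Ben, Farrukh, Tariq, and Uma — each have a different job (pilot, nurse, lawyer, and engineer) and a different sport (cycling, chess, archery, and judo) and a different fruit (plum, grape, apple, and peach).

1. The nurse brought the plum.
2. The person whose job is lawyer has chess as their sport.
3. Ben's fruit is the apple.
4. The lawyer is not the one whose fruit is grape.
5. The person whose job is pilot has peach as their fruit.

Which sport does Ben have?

chess

With clues 1–5, archery, cycling, and judo are impossible for Ben's sport.
That leaves chess.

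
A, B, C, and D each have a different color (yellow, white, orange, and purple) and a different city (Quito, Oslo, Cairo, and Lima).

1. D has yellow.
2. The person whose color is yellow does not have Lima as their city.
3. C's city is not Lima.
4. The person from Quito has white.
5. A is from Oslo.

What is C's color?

Clue 1 rules out yellow for C's color.
With clues 1–5, orange and purple are impossible for C's color.
That leaves white.

white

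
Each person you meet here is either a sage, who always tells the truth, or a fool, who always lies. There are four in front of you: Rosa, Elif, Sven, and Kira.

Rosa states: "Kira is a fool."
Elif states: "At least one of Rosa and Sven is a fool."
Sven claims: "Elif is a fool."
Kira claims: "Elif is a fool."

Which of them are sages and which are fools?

Rosa: sage, Elif: sage, Sven: fool, Kira: fool

Consider Rosa. Suppose Rosa is a fool.
Then no assignment of the remaining roles makes every statement match its speaker's type — contradiction.
So Rosa is a sage.
Consider Elif. Suppose Elif is a fool.
Then no assignment of the remaining roles makes every statement match its speaker's type — contradiction.
So Elif is a sage.
With that fixed, Sven's statement is false, so Sven is a fool.
With that fixed, Kira's statement is false, so Kira is a fool.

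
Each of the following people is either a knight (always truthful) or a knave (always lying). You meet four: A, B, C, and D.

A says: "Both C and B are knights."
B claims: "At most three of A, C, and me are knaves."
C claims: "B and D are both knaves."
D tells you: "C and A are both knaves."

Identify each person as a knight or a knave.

Regardless of anyone's role, B's statement is true, so B is a knight.
With that fixed, C's statement is false, so C is a knave.
With that fixed, A's statement is false, so A is a knave.
With that fixed, D's statement is true, so D is a knight.

A: knave, B: knight, C: knave, D: knight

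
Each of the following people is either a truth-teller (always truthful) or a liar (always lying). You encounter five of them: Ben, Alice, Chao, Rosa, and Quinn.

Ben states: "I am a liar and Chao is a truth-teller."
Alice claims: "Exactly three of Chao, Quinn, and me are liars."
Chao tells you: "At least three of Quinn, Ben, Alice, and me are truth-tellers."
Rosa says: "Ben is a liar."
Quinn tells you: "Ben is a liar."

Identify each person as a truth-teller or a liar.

Ben: liar, Alice: liar, Chao: liar, Rosa: truth-teller, Quinn: truth-teller

Consider Ben. Suppose Ben is a truth-teller.
Then Ben's own statement would have to be true, but it can't be — contradiction.
So Ben is a liar.
With that fixed, Rosa's statement is true, so Rosa is a truth-teller.
With that fixed, Quinn's statement is true, so Quinn is a truth-teller.
With that fixed, Alice's statement is false, so Alice is a liar.
With that fixed, Chao's statement is false, so Chao is a liar.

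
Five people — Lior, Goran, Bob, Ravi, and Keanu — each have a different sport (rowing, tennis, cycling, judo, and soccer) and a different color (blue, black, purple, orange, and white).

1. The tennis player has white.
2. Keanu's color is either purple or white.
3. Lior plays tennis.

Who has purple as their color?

Keanu

With clues 1–3, Bob, Goran, Lior, and Ravi are impossible for the one with color purple.
That leaves Keanu.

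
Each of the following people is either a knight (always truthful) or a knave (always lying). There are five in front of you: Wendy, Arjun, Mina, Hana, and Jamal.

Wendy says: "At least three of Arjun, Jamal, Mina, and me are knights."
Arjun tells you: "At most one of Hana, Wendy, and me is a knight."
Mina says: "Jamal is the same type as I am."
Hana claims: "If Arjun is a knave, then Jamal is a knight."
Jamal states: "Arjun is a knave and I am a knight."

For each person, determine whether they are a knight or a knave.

Wendy: knight, Arjun: knave, Mina: knight, Hana: knight, Jamal: knight

Consider Wendy. Suppose Wendy is a knave.
Then no assignment of the remaining roles makes every statement match its speaker's type — contradiction.
So Wendy is a knight.
Consider Arjun. Suppose Arjun is a knight.
Then Arjun's own statement would have to be true, but it can't be — contradiction.
So Arjun is a knave.
Consider Mina. Suppose Mina is a knave.
Then Wendy's statement comes out false, contradicting Wendy being a knight.
So Mina is a knight.
Consider Hana. Suppose Hana is a knave.
Then Arjun's statement comes out true, contradicting Arjun being a knave.
So Hana is a knight.
Consider Jamal. Suppose Jamal is a knave.
Then Wendy's statement comes out false, contradicting Wendy being a knight.
So Jamal is a knight.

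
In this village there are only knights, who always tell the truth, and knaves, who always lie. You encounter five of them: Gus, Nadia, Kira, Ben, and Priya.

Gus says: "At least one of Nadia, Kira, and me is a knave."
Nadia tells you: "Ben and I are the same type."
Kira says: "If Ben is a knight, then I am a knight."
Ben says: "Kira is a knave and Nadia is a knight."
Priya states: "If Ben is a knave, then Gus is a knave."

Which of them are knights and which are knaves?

Consider Gus. Suppose Gus is a knave.
Then Gus's own statement would have to be false, but it can't be — contradiction.
So Gus is a knight.
Consider Nadia. Suppose Nadia is a knave.
Then no assignment of the remaining roles makes every statement match its speaker's type — contradiction.
So Nadia is a knight.
Consider Kira. Suppose Kira is a knight.
Then Gus's statement comes out false, contradicting Gus being a knight.
So Kira is a knave.
With that fixed, Ben's statement is true, so Ben is a knight.
With that fixed, Priya's statement is true, so Priya is a knight.

Gus: knight, Nadia: knight, Kira: knave, Ben: knight, Priya: knight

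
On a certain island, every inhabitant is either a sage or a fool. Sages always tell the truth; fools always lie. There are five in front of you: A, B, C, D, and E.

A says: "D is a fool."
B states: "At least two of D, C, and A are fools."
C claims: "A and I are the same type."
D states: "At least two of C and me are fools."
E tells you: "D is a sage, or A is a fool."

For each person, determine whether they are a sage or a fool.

A: sage, B: fool, C: sage, D: fool, E: fool

Consider A. Suppose A is a fool.
Then whichever role C has, C's statement has the wrong truth value — contradiction.
So A is a sage.
Consider B. Suppose B is a sage.
Then no assignment of the remaining roles makes every statement match its speaker's type — contradiction.
So B is a fool.
Consider C. Suppose C is a fool.
Then whichever role D has, D's statement has the wrong truth value — contradiction.
So C is a sage.
With that fixed, D's statement is false, so D is a fool.
With that fixed, E's statement is false, so E is a fool.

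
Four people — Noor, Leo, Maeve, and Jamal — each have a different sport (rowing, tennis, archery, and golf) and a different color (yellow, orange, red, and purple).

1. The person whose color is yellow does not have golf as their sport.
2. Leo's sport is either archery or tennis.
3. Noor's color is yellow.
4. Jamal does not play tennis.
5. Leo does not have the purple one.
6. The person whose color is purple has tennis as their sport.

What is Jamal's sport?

With clues 1–4, tennis is impossible for Jamal's sport.
With clues 1–6, archery and rowing are impossible for Jamal's sport.
That leaves golf.

golf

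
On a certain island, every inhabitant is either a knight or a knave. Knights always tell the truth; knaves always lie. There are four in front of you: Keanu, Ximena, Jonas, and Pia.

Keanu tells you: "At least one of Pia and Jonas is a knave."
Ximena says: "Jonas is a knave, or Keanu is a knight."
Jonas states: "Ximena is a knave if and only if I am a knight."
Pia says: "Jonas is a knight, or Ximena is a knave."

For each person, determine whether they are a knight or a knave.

Keanu: knave, Ximena: knave, Jonas: knight, Pia: knight

Consider Keanu. Suppose Keanu is a knight.
Then no assignment of the remaining roles makes every statement match its speaker's type — contradiction.
So Keanu is a knave.
Consider Ximena. Suppose Ximena is a knight.
Then whichever role Jonas has, Jonas's statement has the wrong truth value — contradiction.
So Ximena is a knave.
With that fixed, Pia's statement is true, so Pia is a knight.
Consider Jonas. Suppose Jonas is a knave.
Then Keanu's statement comes out true, contradicting Keanu being a knave.
So Jonas is a knight.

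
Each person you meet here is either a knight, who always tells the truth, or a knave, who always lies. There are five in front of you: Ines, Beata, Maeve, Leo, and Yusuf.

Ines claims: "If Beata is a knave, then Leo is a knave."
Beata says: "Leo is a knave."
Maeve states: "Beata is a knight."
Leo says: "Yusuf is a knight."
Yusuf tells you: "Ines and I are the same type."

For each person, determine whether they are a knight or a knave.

Consider Ines. Suppose Ines is a knave.
Then whichever role Yusuf has, Yusuf's statement has the wrong truth value — contradiction.
So Ines is a knight.
Consider Beata. Suppose Beata is a knave.
Then no assignment of the remaining roles makes every statement match its speaker's type — contradiction.
So Beata is a knight.
With that fixed, Maeve's statement is true, so Maeve is a knight.
Consider Leo. Suppose Leo is a knight.
Then Beata's statement comes out false, contradicting Beata being a knight.
So Leo is a knave.
Consider Yusuf. Suppose Yusuf is a knight.
Then Leo's statement comes out true, contradicting Leo being a knave.
So Yusuf is a knave.

Ines: knight, Beata: knight, Maeve: knight, Leo: knave, Yusuf: knave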